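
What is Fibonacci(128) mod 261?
30

Matrix identity: Q^n = [[F_(n+1), F_n], [F_n, F_(n-1)]] with Q = [[1,1],[1,0]].
n = 128 = 10000000₂. Square-and-multiply, entries mod 261:
Q^1 = [[1,1],[1,0]]
Q^2 = (Q^1)² = [[2,1],[1,1]]
Q^4 = (Q^2)² = [[5,3],[3,2]]
Q^8 = (Q^4)² = [[34,21],[21,13]]
Q^16 = (Q^8)² = [[31,204],[204,88]]
Q^32 = (Q^16)² = [[34,3],[3,31]]
Q^64 = (Q^32)² = [[121,195],[195,187]]
Q^128 = (Q^64)² = [[205,30],[30,175]]
F_128 mod 261 = Q^128[0][1] = 30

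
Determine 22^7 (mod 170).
78

Repeated squaring. Binary of 7 = 111.
22^1 ≡ 22 (mod 170); 22^2 ≡ 144 (mod 170); 22^4 ≡ 166 (mod 170)
22^7 = 22^1 × 22^2 × 22^4 ≡ 78 (mod 170)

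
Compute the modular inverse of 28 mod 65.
7

gcd(28, 65) = 1, so the inverse exists.
Extended Euclidean algorithm on (65, 28):
65 = 2 × 28 + 9  ⟹  9 = (1)·65 + (-2)·28
28 = 3 × 9 + 1  ⟹  1 = (-3)·65 + (7)·28
So (7)·28 ≡ 1 (mod 65), i.e. 28^(-1) ≡ 7 (mod 65).
Check: 28 × 7 = 196 ≡ 1 (mod 65)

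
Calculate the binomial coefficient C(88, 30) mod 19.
10

Using Lucas' theorem:
Write n=88 and k=30 in base 19:
n in base 19: [4, 12]
k in base 19: [1, 11]
C(88,30) mod 19 = ∏ C(n_i, k_i) mod 19
Digit binomials (mod 19): C(4,1) = 4; C(12,11) = 12
Product: 4 × 12 = 48 ≡ 10 (mod 19)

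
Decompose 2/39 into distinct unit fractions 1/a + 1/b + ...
1/20 + 1/780

Greedy algorithm:
2/39: ceiling(39/2) = 20, use 1/20
1/780: ceiling(780/1) = 780, use 1/780
Result: 2/39 = 1/20 + 1/780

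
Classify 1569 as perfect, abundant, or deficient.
deficient

Proper divisors of 1569: sum = 1 + 3 + 523 = 527
Since 527 < 1569, 1569 is deficient.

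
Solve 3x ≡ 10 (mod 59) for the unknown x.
x ≡ 23 (mod 59)

gcd(3, 59) = 1, which divides 10, so solutions exist.
Find 3^(-1) mod 59 by the extended Euclidean algorithm:
59 = 19 × 3 + 2  ⟹  2 = (1)·59 + (-19)·3
3 = 1 × 2 + 1  ⟹  1 = (-1)·59 + (20)·3
So (20)·3 ≡ 1 (mod 59), i.e. 3^(-1) ≡ 20 (mod 59).
x ≡ 20 × 10 = 200 ≡ 23 (mod 59).
Check: 3 × 23 = 69 ≡ 10 (mod 59).
Unique solution: x ≡ 23 (mod 59)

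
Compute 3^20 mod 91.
9

Repeated squaring. Binary of 20 = 10100.
3^1 ≡ 3 (mod 91); 3^2 ≡ 9 (mod 91); 3^4 ≡ 81 (mod 91); 3^8 ≡ 9 (mod 91); 3^16 ≡ 81 (mod 91)
3^20 = 3^4 × 3^16 ≡ 9 (mod 91)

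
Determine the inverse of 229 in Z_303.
217

gcd(229, 303) = 1, so the inverse exists.
Extended Euclidean algorithm on (303, 229):
303 = 1 × 229 + 74  ⟹  74 = (1)·303 + (-1)·229
229 = 3 × 74 + 7  ⟹  7 = (-3)·303 + (4)·229
74 = 10 × 7 + 4  ⟹  4 = (31)·303 + (-41)·229
7 = 1 × 4 + 3  ⟹  3 = (-34)·303 + (45)·229
4 = 1 × 3 + 1  ⟹  1 = (65)·303 + (-86)·229
So (-86)·229 ≡ 1 (mod 303), i.e. 229^(-1) ≡ -86 ≡ 217 (mod 303).
Check: 229 × 217 = 49693 ≡ 1 (mod 303)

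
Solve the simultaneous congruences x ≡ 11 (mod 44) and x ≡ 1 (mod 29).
407

Using Chinese Remainder Theorem:
M = 44 × 29 = 1276
M1 = 29, M2 = 44
y1 = 29^(-1) mod 44 = 41
y2 = 44^(-1) mod 29 = 2
x = (11×29×41 + 1×44×2) mod 1276 = 407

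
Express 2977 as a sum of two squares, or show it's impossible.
24² + 49² (a=24, b=49)

Factorization: 2977 = 13 × 229
By Fermat: n is sum of two squares iff every prime p ≡ 3 (mod 4) appears to even power.
All primes ≡ 3 (mod 4) appear to even power.
Search a = 0, 1, 2, … for 2977 - a² a perfect square: first hit at a = 24: 2977 - 576 = 2401 = 49².
2977 = 24² + 49² = 576 + 2401 ✓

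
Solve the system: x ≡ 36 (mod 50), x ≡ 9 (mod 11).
86

Using Chinese Remainder Theorem:
M = 50 × 11 = 550
M1 = 11, M2 = 50
y1 = 11^(-1) mod 50 = 41
y2 = 50^(-1) mod 11 = 2
x = (36×11×41 + 9×50×2) mod 550 = 86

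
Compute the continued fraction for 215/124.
[1; 1, 2, 1, 3, 8]

Euclidean algorithm steps:
215 = 1 × 124 + 91
124 = 1 × 91 + 33
91 = 2 × 33 + 25
33 = 1 × 25 + 8
25 = 3 × 8 + 1
8 = 8 × 1 + 0
Continued fraction: [1; 1, 2, 1, 3, 8]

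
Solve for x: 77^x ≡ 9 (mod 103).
42

Baby-step giant-step with step n = ⌈√103⌉ = 11.
Baby steps 77^j mod 103 (j:value) for j=0..10: 0:1, 1:77, 2:58, 3:37, 4:68, 5:86, 6:30, 7:44, 8:92, 9:80, 10:83.
Giant-step multiplier: 77^(-11) ≡ 77^(102-11) = 77^91 ≡ 62 (mod 103).
Giant steps γ_i = 9·62^i mod 103: γ_0=9, γ_1=43, γ_2=91, γ_3=80 (in table at j=9).
x = i·n + j = 3·11 + 9 = 42.
Check: 77^42 ≡ 9 (mod 103).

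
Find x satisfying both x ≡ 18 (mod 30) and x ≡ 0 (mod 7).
168

Using Chinese Remainder Theorem:
M = 30 × 7 = 210
M1 = 7, M2 = 30
y1 = 7^(-1) mod 30 = 13
y2 = 30^(-1) mod 7 = 4
x = (18×7×13 + 0×30×4) mod 210 = 168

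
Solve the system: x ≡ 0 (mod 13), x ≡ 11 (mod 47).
481

Using Chinese Remainder Theorem:
M = 13 × 47 = 611
M1 = 47, M2 = 13
y1 = 47^(-1) mod 13 = 5
y2 = 13^(-1) mod 47 = 29
x = (0×47×5 + 11×13×29) mod 611 = 481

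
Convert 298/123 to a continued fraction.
[2; 2, 2, 1, 2, 1, 4]

Euclidean algorithm steps:
298 = 2 × 123 + 52
123 = 2 × 52 + 19
52 = 2 × 19 + 14
19 = 1 × 14 + 5
14 = 2 × 5 + 4
5 = 1 × 4 + 1
4 = 4 × 1 + 0
Continued fraction: [2; 2, 2, 1, 2, 1, 4]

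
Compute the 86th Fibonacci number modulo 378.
323

Matrix identity: Q^n = [[F_(n+1), F_n], [F_n, F_(n-1)]] with Q = [[1,1],[1,0]].
n = 86 = 1010110₂. Square-and-multiply, entries mod 378:
Q^1 = [[1,1],[1,0]]
Q^2 = (Q^1)² = [[2,1],[1,1]]
Q^5 = (Q^2)²·Q = [[8,5],[5,3]]
Q^10 = (Q^5)² = [[89,55],[55,34]]
Q^21 = (Q^10)²·Q = [[323,362],[362,339]]
Q^43 = (Q^21)²·Q = [[249,257],[257,370]]
Q^86 = (Q^43)² = [[286,323],[323,341]]
F_86 mod 378 = Q^86[0][1] = 323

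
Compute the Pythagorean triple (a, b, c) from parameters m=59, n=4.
(3465, 472, 3497)

Euclid's formula: a = m² - n², b = 2mn, c = m² + n²
m = 59, n = 4
a = 59² - 4² = 3481 - 16 = 3465
b = 2 × 59 × 4 = 472
c = 59² + 4² = 3481 + 16 = 3497
Verification: 3465² + 472² = 12006225 + 222784 = 12229009 = 3497² ✓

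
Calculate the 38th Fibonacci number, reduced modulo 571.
364

Matrix identity: Q^n = [[F_(n+1), F_n], [F_n, F_(n-1)]] with Q = [[1,1],[1,0]].
n = 38 = 100110₂. Square-and-multiply, entries mod 571:
Q^1 = [[1,1],[1,0]]
Q^2 = (Q^1)² = [[2,1],[1,1]]
Q^4 = (Q^2)² = [[5,3],[3,2]]
Q^9 = (Q^4)²·Q = [[55,34],[34,21]]
Q^19 = (Q^9)²·Q = [[484,184],[184,300]]
Q^38 = (Q^19)² = [[313,364],[364,520]]
F_38 mod 571 = Q^38[0][1] = 364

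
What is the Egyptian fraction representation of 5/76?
1/16 + 1/304

Greedy algorithm:
5/76: ceiling(76/5) = 16, use 1/16
1/304: ceiling(304/1) = 304, use 1/304
Result: 5/76 = 1/16 + 1/304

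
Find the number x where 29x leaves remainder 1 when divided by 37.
23

gcd(29, 37) = 1, so the inverse exists.
Extended Euclidean algorithm on (37, 29):
37 = 1 × 29 + 8  ⟹  8 = (1)·37 + (-1)·29
29 = 3 × 8 + 5  ⟹  5 = (-3)·37 + (4)·29
8 = 1 × 5 + 3  ⟹  3 = (4)·37 + (-5)·29
5 = 1 × 3 + 2  ⟹  2 = (-7)·37 + (9)·29
3 = 1 × 2 + 1  ⟹  1 = (11)·37 + (-14)·29
So (-14)·29 ≡ 1 (mod 37), i.e. 29^(-1) ≡ -14 ≡ 23 (mod 37).
Check: 29 × 23 = 667 ≡ 1 (mod 37)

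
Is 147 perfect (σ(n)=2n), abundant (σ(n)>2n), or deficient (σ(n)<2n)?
deficient

Proper divisors of 147: sum = 1 + 3 + 7 + 21 + 49 = 81
Since 81 < 147, 147 is deficient.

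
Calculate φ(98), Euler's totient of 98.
42

98 = 2 × 7^2
φ(n) = n × ∏(1 - 1/p) for each prime p dividing n
φ(98) = 98 × (1 - 1/2) × (1 - 1/7) = 42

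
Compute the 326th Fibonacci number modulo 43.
39

Matrix identity: Q^n = [[F_(n+1), F_n], [F_n, F_(n-1)]] with Q = [[1,1],[1,0]].
n = 326 = 101000110₂. Square-and-multiply, entries mod 43:
Q^1 = [[1,1],[1,0]]
Q^2 = (Q^1)² = [[2,1],[1,1]]
Q^5 = (Q^2)²·Q = [[8,5],[5,3]]
Q^10 = (Q^5)² = [[3,12],[12,34]]
Q^20 = (Q^10)² = [[24,14],[14,10]]
Q^40 = (Q^20)² = [[41,3],[3,38]]
Q^81 = (Q^40)²·Q = [[35,13],[13,22]]
Q^163 = (Q^81)²·Q = [[28,18],[18,10]]
Q^326 = (Q^163)² = [[33,39],[39,37]]
F_326 mod 43 = Q^326[0][1] = 39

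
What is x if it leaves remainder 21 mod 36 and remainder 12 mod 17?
165

Using Chinese Remainder Theorem:
M = 36 × 17 = 612
M1 = 17, M2 = 36
y1 = 17^(-1) mod 36 = 17
y2 = 36^(-1) mod 17 = 9
x = (21×17×17 + 12×36×9) mod 612 = 165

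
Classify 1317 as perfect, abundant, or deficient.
deficient

Proper divisors of 1317: sum = 1 + 3 + 439 = 443
Since 443 < 1317, 1317 is deficient.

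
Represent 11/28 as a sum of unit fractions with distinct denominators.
1/3 + 1/17 + 1/1428

Greedy algorithm:
11/28: ceiling(28/11) = 3, use 1/3
5/84: ceiling(84/5) = 17, use 1/17
1/1428: ceiling(1428/1) = 1428, use 1/1428
Result: 11/28 = 1/3 + 1/17 + 1/1428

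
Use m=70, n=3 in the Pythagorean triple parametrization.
(4891, 420, 4909)

Euclid's formula: a = m² - n², b = 2mn, c = m² + n²
m = 70, n = 3
a = 70² - 3² = 4900 - 9 = 4891
b = 2 × 70 × 3 = 420
c = 70² + 3² = 4900 + 9 = 4909
Verification: 4891² + 420² = 23921881 + 176400 = 24098281 = 4909² ✓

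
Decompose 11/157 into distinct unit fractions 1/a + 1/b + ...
1/15 + 1/295 + 1/138945

Greedy algorithm:
11/157: ceiling(157/11) = 15, use 1/15
8/2355: ceiling(2355/8) = 295, use 1/295
1/138945: ceiling(138945/1) = 138945, use 1/138945
Result: 11/157 = 1/15 + 1/295 + 1/138945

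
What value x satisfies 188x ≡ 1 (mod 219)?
113

gcd(188, 219) = 1, so the inverse exists.
Extended Euclidean algorithm on (219, 188):
219 = 1 × 188 + 31  ⟹  31 = (1)·219 + (-1)·188
188 = 6 × 31 + 2  ⟹  2 = (-6)·219 + (7)·188
31 = 15 × 2 + 1  ⟹  1 = (91)·219 + (-106)·188
So (-106)·188 ≡ 1 (mod 219), i.e. 188^(-1) ≡ -106 ≡ 113 (mod 219).
Check: 188 × 113 = 21244 ≡ 1 (mod 219)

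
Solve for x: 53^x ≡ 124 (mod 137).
63

Baby-step giant-step with step n = ⌈√137⌉ = 12.
Baby steps 53^j mod 137 (j:value) for j=0..11: 0:1, 1:53, 2:69, 3:95, 4:103, 5:116, 6:120, 7:58, 8:60, 9:29, 10:30, 11:83.
Giant-step multiplier: 53^(-12) ≡ 53^(136-12) = 53^124 ≡ 64 (mod 137).
Giant steps γ_i = 124·64^i mod 137: γ_0=124, γ_1=127, γ_2=45, γ_3=3, γ_4=55, γ_5=95 (in table at j=3).
x = i·n + j = 5·12 + 3 = 63.
Check: 53^63 ≡ 124 (mod 137).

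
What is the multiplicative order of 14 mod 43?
21

43 is prime, so ord(14) divides φ(43) = 42.
Divisors of 42: 1, 2, 3, 6, 7, 14, 21, 42.
Repeated squaring: 14^1 ≡ 14, 14^2 ≡ 24, 14^4 ≡ 17, 14^8 ≡ 31, 14^16 ≡ 15, 14^32 ≡ 10 (mod 43).
Test 14^d mod 43 for each divisor d in increasing order:
14^1 ≡ 14
14^2 ≡ 24
14^3 = 14^2·14^1 ≡ 35
14^6 = 14^4·14^2 ≡ 21
14^7 = 14^4·14^2·14^1 ≡ 36
14^14 = 14^8·14^4·14^2 ≡ 6
14^21 = 14^16·14^4·14^1 ≡ 1  ← first divisor giving 1
The order is 21.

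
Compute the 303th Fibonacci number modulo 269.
227

Matrix identity: Q^n = [[F_(n+1), F_n], [F_n, F_(n-1)]] with Q = [[1,1],[1,0]].
n = 303 = 100101111₂. Square-and-multiply, entries mod 269:
Q^1 = [[1,1],[1,0]]
Q^2 = (Q^1)² = [[2,1],[1,1]]
Q^4 = (Q^2)² = [[5,3],[3,2]]
Q^9 = (Q^4)²·Q = [[55,34],[34,21]]
Q^18 = (Q^9)² = [[146,163],[163,252]]
Q^37 = (Q^18)²·Q = [[48,3],[3,45]]
Q^75 = (Q^37)²·Q = [[171,161],[161,10]]
Q^151 = (Q^75)²·Q = [[106,17],[17,89]]
Q^303 = (Q^151)²·Q = [[45,227],[227,87]]
F_303 mod 269 = Q^303[0][1] = 227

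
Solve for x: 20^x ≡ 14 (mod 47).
20

Baby-step giant-step with step n = ⌈√47⌉ = 7.
Baby steps 20^j mod 47 (j:value) for j=0..6: 0:1, 1:20, 2:24, 3:10, 4:12, 5:5, 6:6.
Giant-step multiplier: 20^(-7) ≡ 20^(46-7) = 20^39 ≡ 38 (mod 47).
Giant steps γ_i = 14·38^i mod 47: γ_0=14, γ_1=15, γ_2=6 (in table at j=6).
x = i·n + j = 2·7 + 6 = 20.
Check: 20^20 ≡ 14 (mod 47).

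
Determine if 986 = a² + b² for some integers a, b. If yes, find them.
5² + 31² (a=5, b=31)

Factorization: 986 = 2 × 17 × 29
By Fermat: n is sum of two squares iff every prime p ≡ 3 (mod 4) appears to even power.
All primes ≡ 3 (mod 4) appear to even power.
Search a = 0, 1, 2, … for 986 - a² a perfect square: first hit at a = 5: 986 - 25 = 961 = 31².
986 = 5² + 31² = 25 + 961 ✓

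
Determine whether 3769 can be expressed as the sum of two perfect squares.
13² + 60² (a=13, b=60)

Factorization: 3769 = 3769
By Fermat: n is sum of two squares iff every prime p ≡ 3 (mod 4) appears to even power.
All primes ≡ 3 (mod 4) appear to even power.
Search a = 0, 1, 2, … for 3769 - a² a perfect square: first hit at a = 13: 3769 - 169 = 3600 = 60².
3769 = 13² + 60² = 169 + 3600 ✓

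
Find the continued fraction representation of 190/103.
[1; 1, 5, 2, 3, 2]

Euclidean algorithm steps:
190 = 1 × 103 + 87
103 = 1 × 87 + 16
87 = 5 × 16 + 7
16 = 2 × 7 + 2
7 = 3 × 2 + 1
2 = 2 × 1 + 0
Continued fraction: [1; 1, 5, 2, 3, 2]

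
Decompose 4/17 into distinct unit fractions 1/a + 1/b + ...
1/5 + 1/29 + 1/1233 + 1/3039345

Greedy algorithm:
4/17: ceiling(17/4) = 5, use 1/5
3/85: ceiling(85/3) = 29, use 1/29
2/2465: ceiling(2465/2) = 1233, use 1/1233
1/3039345: ceiling(3039345/1) = 3039345, use 1/3039345
Result: 4/17 = 1/5 + 1/29 + 1/1233 + 1/3039345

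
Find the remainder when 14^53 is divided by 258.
182

Repeated squaring. Binary of 53 = 110101.
14^1 ≡ 14 (mod 258); 14^2 ≡ 196 (mod 258); 14^4 ≡ 232 (mod 258); 14^8 ≡ 160 (mod 258); 14^16 ≡ 58 (mod 258); 14^32 ≡ 10 (mod 258)
14^53 = 14^1 × 14^4 × 14^16 × 14^32 ≡ 182 (mod 258)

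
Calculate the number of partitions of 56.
526823

p(n) counts ways to write n as a sum of positive integers (order ignored).
Euler's pentagonal recurrence: p(k) = p(k-1) + p(k-2) - p(k-5) - p(k-7) + p(k-12) + p(k-15) - ... (offsets j(3j∓1)/2, signs ++--, p(0)=1, p(<0)=0).
DP table for k = 0..55: p(0)=1, p(1)=1, p(2)=2, p(3)=3, p(4)=5, p(5)=7, p(6)=11, p(7)=15, p(8)=22, p(9)=30, p(10)=42, p(11)=56, p(12)=77, p(13)=101, p(14)=135, p(15)=176, p(16)=231, p(17)=297, p(18)=385, p(19)=490, p(20)=627, p(21)=792, p(22)=1002, p(23)=1255, p(24)=1575, p(25)=1958, p(26)=2436, p(27)=3010, p(28)=3718, p(29)=4565, p(30)=5604, p(31)=6842, p(32)=8349, p(33)=10143, p(34)=12310, p(35)=14883, p(36)=17977, p(37)=21637, p(38)=26015, p(39)=31185, p(40)=37338, p(41)=44583, p(42)=53174, p(43)=63261, p(44)=75175, p(45)=89134, p(46)=105558, p(47)=124754, p(48)=147273, p(49)=173525, p(50)=204226, p(51)=239943, p(52)=281589, p(53)=329931, p(54)=386155, p(55)=451276.
Final step: p(56) = p(55) + p(54) - p(51) - p(49) + p(44) + p(41) - p(34) - p(30) + p(21) + p(16) - p(5)
= 451276 + 386155 - 239943 - 173525 + 75175 + 44583 - 12310 - 5604 + 792 + 231 - 7
= 526823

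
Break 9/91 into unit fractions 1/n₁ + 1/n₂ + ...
1/11 + 1/126 + 1/18018

Greedy algorithm:
9/91: ceiling(91/9) = 11, use 1/11
8/1001: ceiling(1001/8) = 126, use 1/126
1/18018: ceiling(18018/1) = 18018, use 1/18018
Result: 9/91 = 1/11 + 1/126 + 1/18018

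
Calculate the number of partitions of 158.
88751778802

p(n) counts ways to write n as a sum of positive integers (order ignored).
Euler's pentagonal recurrence: p(k) = p(k-1) + p(k-2) - p(k-5) - p(k-7) + p(k-12) + p(k-15) - ... (offsets j(3j∓1)/2, signs ++--, p(0)=1, p(<0)=0).
DP table for k = 0..157: p(0)=1, p(1)=1, p(2)=2, p(3)=3, p(4)=5, p(5)=7, p(6)=11, p(7)=15, p(8)=22, p(9)=30, p(10)=42, p(11)=56, p(12)=77, p(13)=101, p(14)=135, p(15)=176, p(16)=231, p(17)=297, p(18)=385, p(19)=490, p(20)=627, p(21)=792, p(22)=1002, p(23)=1255, p(24)=1575, p(25)=1958, p(26)=2436, p(27)=3010, p(28)=3718, p(29)=4565, p(30)=5604, p(31)=6842, p(32)=8349, p(33)=10143, p(34)=12310, p(35)=14883, p(36)=17977, p(37)=21637, p(38)=26015, p(39)=31185, p(40)=37338, p(41)=44583, p(42)=53174, p(43)=63261, p(44)=75175, p(45)=89134, p(46)=105558, p(47)=124754, p(48)=147273, p(49)=173525, p(50)=204226, p(51)=239943, p(52)=281589, p(53)=329931, p(54)=386155, p(55)=451276, p(56)=526823, p(57)=614154, p(58)=715220, p(59)=831820, p(60)=966467, p(61)=1121505, p(62)=1300156, p(63)=1505499, p(64)=1741630, p(65)=2012558, p(66)=2323520, p(67)=2679689, p(68)=3087735, p(69)=3554345, p(70)=4087968, p(71)=4697205, p(72)=5392783, p(73)=6185689, p(74)=7089500, p(75)=8118264, p(76)=9289091, p(77)=10619863, p(78)=12132164, p(79)=13848650, p(80)=15796476, p(81)=18004327, p(82)=20506255, p(83)=23338469, p(84)=26543660, p(85)=30167357, p(86)=34262962, p(87)=38887673, p(88)=44108109, p(89)=49995925, p(90)=56634173, p(91)=64112359, p(92)=72533807, p(93)=82010177, p(94)=92669720, p(95)=104651419, p(96)=118114304, p(97)=133230930, p(98)=150198136, p(99)=169229875, p(100)=190569292, p(101)=214481126, p(102)=241265379, p(103)=271248950, p(104)=304801365, p(105)=342325709, p(106)=384276336, p(107)=431149389, p(108)=483502844, p(109)=541946240, p(110)=607163746, p(111)=679903203, p(112)=761002156, p(113)=851376628, p(114)=952050665, p(115)=1064144451, p(116)=1188908248, p(117)=1327710076, p(118)=1482074143, p(119)=1653668665, p(120)=1844349560, p(121)=2056148051, p(122)=2291320912, p(123)=2552338241, p(124)=2841940500, p(125)=3163127352, p(126)=3519222692, p(127)=3913864295, p(128)=4351078600, p(129)=4835271870, p(130)=5371315400, p(131)=5964539504, p(132)=6620830889, p(133)=7346629512, p(134)=8149040695, p(135)=9035836076, p(136)=10015581680, p(137)=11097645016, p(138)=12292341831, p(139)=13610949895, p(140)=15065878135, p(141)=16670689208, p(142)=18440293320, p(143)=20390982757, p(144)=22540654445, p(145)=24908858009, p(146)=27517052599, p(147)=30388671978, p(148)=33549419497, p(149)=37027355200, p(150)=40853235313, p(151)=45060624582, p(152)=49686288421, p(153)=54770336324, p(154)=60356673280, p(155)=66493182097, p(156)=73232243759, p(157)=80630964769.
Final step: p(158) = p(157) + p(156) - p(153) - p(151) + p(146) + p(143) - p(136) - p(132) + p(123) + p(118) - p(107) - p(101) + p(88) + p(81) - p(66) - p(58) + p(41) + p(32) - p(13) - p(3)
= 80630964769 + 73232243759 - 54770336324 - 45060624582 + 27517052599 + 20390982757 - 10015581680 - 6620830889 + 2552338241 + 1482074143 - 431149389 - 214481126 + 44108109 + 18004327 - 2323520 - 715220 + 44583 + 8349 - 101 - 3
= 88751778802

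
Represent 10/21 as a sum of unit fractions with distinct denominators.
1/3 + 1/7

Greedy algorithm:
10/21: ceiling(21/10) = 3, use 1/3
1/7: ceiling(7/1) = 7, use 1/7
Result: 10/21 = 1/3 + 1/7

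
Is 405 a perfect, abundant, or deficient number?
deficient

Proper divisors of 405: sum = 1 + 3 + 5 + 9 + 15 + 27 + 45 + 81 + 135 = 321
Since 321 < 405, 405 is deficient.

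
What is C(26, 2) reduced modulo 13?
0

Using Lucas' theorem:
Write n=26 and k=2 in base 13:
n in base 13: [2, 0]
k in base 13: [0, 2]
C(26,2) mod 13 = ∏ C(n_i, k_i) mod 13
Digit binomials (mod 13): C(2,0) = 1; C(0,2) = 0 (k_i > n_i)
Product: 1 × 0 = 0 ≡ 0 (mod 13)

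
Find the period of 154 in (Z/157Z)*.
39

157 is prime, so ord(154) divides φ(157) = 156.
Divisors of 156: 1, 2, 3, 4, 6, 12, 13, 26, 39, 52, 78, 156.
Repeated squaring: 154^1 ≡ 154, 154^2 ≡ 9, 154^4 ≡ 81, 154^8 ≡ 124, 154^16 ≡ 147, 154^32 ≡ 100, 154^64 ≡ 109, 154^128 ≡ 106 (mod 157).
Test 154^d mod 157 for each divisor d in increasing order:
154^1 ≡ 154
154^2 ≡ 9
154^3 = 154^2·154^1 ≡ 130
154^4 ≡ 81
154^6 = 154^4·154^2 ≡ 101
154^12 = 154^8·154^4 ≡ 153
154^13 = 154^8·154^4·154^1 ≡ 12
154^26 = 154^16·154^8·154^2 ≡ 144
154^39 = 154^32·154^4·154^2·154^1 ≡ 1  ← first divisor giving 1
The order is 39.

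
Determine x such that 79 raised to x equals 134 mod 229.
152

Baby-step giant-step with step n = ⌈√229⌉ = 16.
Baby steps 79^j mod 229 (j:value) for j=0..15: 0:1, 1:79, 2:58, 3:2, 4:158, 5:116, 6:4, 7:87, 8:3, 9:8, 10:174, 11:6, 12:16, 13:119, 14:12, 15:32.
Giant-step multiplier: 79^(-16) ≡ 79^(228-16) = 79^212 ≡ 51 (mod 229).
Giant steps γ_i = 134·51^i mod 229: γ_0=134, γ_1=193, γ_2=225, γ_3=25, γ_4=130, γ_5=218, γ_6=126, γ_7=14, γ_8=27, γ_9=3 (in table at j=8).
x = i·n + j = 9·16 + 8 = 152.
Check: 79^152 ≡ 134 (mod 229).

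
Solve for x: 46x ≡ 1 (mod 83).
74

gcd(46, 83) = 1, so the inverse exists.
Extended Euclidean algorithm on (83, 46):
83 = 1 × 46 + 37  ⟹  37 = (1)·83 + (-1)·46
46 = 1 × 37 + 9  ⟹  9 = (-1)·83 + (2)·46
37 = 4 × 9 + 1  ⟹  1 = (5)·83 + (-9)·46
So (-9)·46 ≡ 1 (mod 83), i.e. 46^(-1) ≡ -9 ≡ 74 (mod 83).
Check: 46 × 74 = 3404 ≡ 1 (mod 83)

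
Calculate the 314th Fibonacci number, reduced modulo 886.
839

Matrix identity: Q^n = [[F_(n+1), F_n], [F_n, F_(n-1)]] with Q = [[1,1],[1,0]].
n = 314 = 100111010₂. Square-and-multiply, entries mod 886:
Q^1 = [[1,1],[1,0]]
Q^2 = (Q^1)² = [[2,1],[1,1]]
Q^4 = (Q^2)² = [[5,3],[3,2]]
Q^9 = (Q^4)²·Q = [[55,34],[34,21]]
Q^19 = (Q^9)²·Q = [[563,637],[637,812]]
Q^39 = (Q^19)²·Q = [[269,648],[648,507]]
Q^78 = (Q^39)² = [[535,486],[486,49]]
Q^157 = (Q^78)²·Q = [[871,567],[567,304]]
Q^314 = (Q^157)² = [[96,839],[839,143]]
F_314 mod 886 = Q^314[0][1] = 839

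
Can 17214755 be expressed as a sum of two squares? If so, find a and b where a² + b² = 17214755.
Not possible

Factorization: 17214755 = 5 × 151^3
By Fermat: n is sum of two squares iff every prime p ≡ 3 (mod 4) appears to even power.
Prime(s) ≡ 3 (mod 4) with odd exponent: [(151, 3)]
Therefore 17214755 cannot be expressed as a² + b².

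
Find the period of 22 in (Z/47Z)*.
46

47 is prime, so ord(22) divides φ(47) = 46.
Divisors of 46: 1, 2, 23, 46.
Repeated squaring: 22^1 ≡ 22, 22^2 ≡ 14, 22^4 ≡ 8, 22^8 ≡ 17, 22^16 ≡ 7, 22^32 ≡ 2 (mod 47).
Test 22^d mod 47 for each divisor d in increasing order:
22^1 ≡ 22
22^2 ≡ 14
22^23 = 22^16·22^4·22^2·22^1 ≡ 46
22^46 = 22^32·22^8·22^4·22^2 ≡ 1  ← first divisor giving 1
The order is 46.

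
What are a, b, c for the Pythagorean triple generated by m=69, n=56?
(1625, 7728, 7897)

Euclid's formula: a = m² - n², b = 2mn, c = m² + n²
m = 69, n = 56
a = 69² - 56² = 4761 - 3136 = 1625
b = 2 × 69 × 56 = 7728
c = 69² + 56² = 4761 + 3136 = 7897
Verification: 1625² + 7728² = 2640625 + 59721984 = 62362609 = 7897² ✓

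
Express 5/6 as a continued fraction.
[0; 1, 5]

Euclidean algorithm steps:
5 = 0 × 6 + 5
6 = 1 × 5 + 1
5 = 5 × 1 + 0
Continued fraction: [0; 1, 5]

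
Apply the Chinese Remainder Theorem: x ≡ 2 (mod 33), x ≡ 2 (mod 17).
2

Using Chinese Remainder Theorem:
M = 33 × 17 = 561
M1 = 17, M2 = 33
y1 = 17^(-1) mod 33 = 2
y2 = 33^(-1) mod 17 = 16
x = (2×17×2 + 2×33×16) mod 561 = 2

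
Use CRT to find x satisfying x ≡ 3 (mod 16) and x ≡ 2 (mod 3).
35

Using Chinese Remainder Theorem:
M = 16 × 3 = 48
M1 = 3, M2 = 16
y1 = 3^(-1) mod 16 = 11
y2 = 16^(-1) mod 3 = 1
x = (3×3×11 + 2×16×1) mod 48 = 35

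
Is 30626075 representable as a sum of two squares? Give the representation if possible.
Not possible

Factorization: 30626075 = 5^2 × 107^3
By Fermat: n is sum of two squares iff every prime p ≡ 3 (mod 4) appears to even power.
Prime(s) ≡ 3 (mod 4) with odd exponent: [(107, 3)]
Therefore 30626075 cannot be expressed as a² + b².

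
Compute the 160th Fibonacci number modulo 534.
81

Matrix identity: Q^n = [[F_(n+1), F_n], [F_n, F_(n-1)]] with Q = [[1,1],[1,0]].
n = 160 = 10100000₂. Square-and-multiply, entries mod 534:
Q^1 = [[1,1],[1,0]]
Q^2 = (Q^1)² = [[2,1],[1,1]]
Q^5 = (Q^2)²·Q = [[8,5],[5,3]]
Q^10 = (Q^5)² = [[89,55],[55,34]]
Q^20 = (Q^10)² = [[266,357],[357,443]]
Q^40 = (Q^20)² = [[91,531],[531,94]]
Q^80 = (Q^40)² = [[280,513],[513,301]]
Q^160 = (Q^80)² = [[343,81],[81,262]]
F_160 mod 534 = Q^160[0][1] = 81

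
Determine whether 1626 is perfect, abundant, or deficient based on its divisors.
abundant

Proper divisors of 1626: sum = 1 + 2 + 3 + 6 + 271 + 542 + 813 = 1638
Since 1638 > 1626, 1626 is abundant.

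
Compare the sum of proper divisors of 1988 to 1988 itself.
abundant

Proper divisors of 1988: sum = 1 + 2 + 4 + 7 + 14 + 28 + 71 + 142 + 284 + 497 + 994 = 2044
Since 2044 > 1988, 1988 is abundant.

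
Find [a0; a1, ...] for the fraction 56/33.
[1; 1, 2, 3, 3]

Euclidean algorithm steps:
56 = 1 × 33 + 23
33 = 1 × 23 + 10
23 = 2 × 10 + 3
10 = 3 × 3 + 1
3 = 3 × 1 + 0
Continued fraction: [1; 1, 2, 3, 3]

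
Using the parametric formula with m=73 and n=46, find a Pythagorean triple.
(3213, 6716, 7445)

Euclid's formula: a = m² - n², b = 2mn, c = m² + n²
m = 73, n = 46
a = 73² - 46² = 5329 - 2116 = 3213
b = 2 × 73 × 46 = 6716
c = 73² + 46² = 5329 + 2116 = 7445
Verification: 3213² + 6716² = 10323369 + 45104656 = 55428025 = 7445² ✓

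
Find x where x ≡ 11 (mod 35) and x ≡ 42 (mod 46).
1376

Using Chinese Remainder Theorem:
M = 35 × 46 = 1610
M1 = 46, M2 = 35
y1 = 46^(-1) mod 35 = 16
y2 = 35^(-1) mod 46 = 25
x = (11×46×16 + 42×35×25) mod 1610 = 1376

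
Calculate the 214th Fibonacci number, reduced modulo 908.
831

Matrix identity: Q^n = [[F_(n+1), F_n], [F_n, F_(n-1)]] with Q = [[1,1],[1,0]].
n = 214 = 11010110₂. Square-and-multiply, entries mod 908:
Q^1 = [[1,1],[1,0]]
Q^3 = (Q^1)²·Q = [[3,2],[2,1]]
Q^6 = (Q^3)² = [[13,8],[8,5]]
Q^13 = (Q^6)²·Q = [[377,233],[233,144]]
Q^26 = (Q^13)² = [[290,629],[629,569]]
Q^53 = (Q^26)²·Q = [[368,317],[317,51]]
Q^107 = (Q^53)²·Q = [[88,741],[741,255]]
Q^214 = (Q^107)² = [[221,831],[831,298]]
F_214 mod 908 = Q^214[0][1] = 831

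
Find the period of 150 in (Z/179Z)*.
178

179 is prime, so ord(150) divides φ(179) = 178.
Divisors of 178: 1, 2, 89, 178.
Repeated squaring: 150^1 ≡ 150, 150^2 ≡ 125, 150^4 ≡ 52, 150^8 ≡ 19, 150^16 ≡ 3, 150^32 ≡ 9, 150^64 ≡ 81, 150^128 ≡ 117 (mod 179).
Test 150^d mod 179 for each divisor d in increasing order:
150^1 ≡ 150
150^2 ≡ 125
150^89 = 150^64·150^16·150^8·150^1 ≡ 178
150^178 = 150^128·150^32·150^16·150^2 ≡ 1  ← first divisor giving 1
The order is 178.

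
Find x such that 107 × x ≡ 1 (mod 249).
128

gcd(107, 249) = 1, so the inverse exists.
Extended Euclidean algorithm on (249, 107):
249 = 2 × 107 + 35  ⟹  35 = (1)·249 + (-2)·107
107 = 3 × 35 + 2  ⟹  2 = (-3)·249 + (7)·107
35 = 17 × 2 + 1  ⟹  1 = (52)·249 + (-121)·107
So (-121)·107 ≡ 1 (mod 249), i.e. 107^(-1) ≡ -121 ≡ 128 (mod 249).
Check: 107 × 128 = 13696 ≡ 1 (mod 249)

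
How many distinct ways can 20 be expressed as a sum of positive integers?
627

p(n) counts ways to write n as a sum of positive integers (order ignored).
Euler's pentagonal recurrence: p(k) = p(k-1) + p(k-2) - p(k-5) - p(k-7) + p(k-12) + p(k-15) - ... (offsets j(3j∓1)/2, signs ++--, p(0)=1, p(<0)=0).
DP table for k = 0..19: p(0)=1, p(1)=1, p(2)=2, p(3)=3, p(4)=5, p(5)=7, p(6)=11, p(7)=15, p(8)=22, p(9)=30, p(10)=42, p(11)=56, p(12)=77, p(13)=101, p(14)=135, p(15)=176, p(16)=231, p(17)=297, p(18)=385, p(19)=490.
Final step: p(20) = p(19) + p(18) - p(15) - p(13) + p(8) + p(5)
= 490 + 385 - 176 - 101 + 22 + 7
= 627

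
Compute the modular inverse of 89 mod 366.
329

gcd(89, 366) = 1, so the inverse exists.
Extended Euclidean algorithm on (366, 89):
366 = 4 × 89 + 10  ⟹  10 = (1)·366 + (-4)·89
89 = 8 × 10 + 9  ⟹  9 = (-8)·366 + (33)·89
10 = 1 × 9 + 1  ⟹  1 = (9)·366 + (-37)·89
So (-37)·89 ≡ 1 (mod 366), i.e. 89^(-1) ≡ -37 ≡ 329 (mod 366).
Check: 89 × 329 = 29281 ≡ 1 (mod 366)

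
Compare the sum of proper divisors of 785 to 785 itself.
deficient

Proper divisors of 785: sum = 1 + 5 + 157 = 163
Since 163 < 785, 785 is deficient.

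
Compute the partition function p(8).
22

p(n) counts ways to write n as a sum of positive integers (order ignored).
Examples: 8; 7 + 1; 6 + 2; 6 + 1 + 1; 5 + 3; ... (22 total)
p(8) = 22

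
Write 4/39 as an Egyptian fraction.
1/10 + 1/390

Greedy algorithm:
4/39: ceiling(39/4) = 10, use 1/10
1/390: ceiling(390/1) = 390, use 1/390
Result: 4/39 = 1/10 + 1/390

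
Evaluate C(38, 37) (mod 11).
5

Using Lucas' theorem:
Write n=38 and k=37 in base 11:
n in base 11: [3, 5]
k in base 11: [3, 4]
C(38,37) mod 11 = ∏ C(n_i, k_i) mod 11
Digit binomials (mod 11): C(3,3) = 1; C(5,4) = 5
Product: 1 × 5 = 5 ≡ 5 (mod 11)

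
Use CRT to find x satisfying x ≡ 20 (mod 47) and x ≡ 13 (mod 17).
302

Using Chinese Remainder Theorem:
M = 47 × 17 = 799
M1 = 17, M2 = 47
y1 = 17^(-1) mod 47 = 36
y2 = 47^(-1) mod 17 = 4
x = (20×17×36 + 13×47×4) mod 799 = 302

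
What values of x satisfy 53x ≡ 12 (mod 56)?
x ≡ 52 (mod 56)

gcd(53, 56) = 1, which divides 12, so solutions exist.
Find 53^(-1) mod 56 by the extended Euclidean algorithm:
56 = 1 × 53 + 3  ⟹  3 = (1)·56 + (-1)·53
53 = 17 × 3 + 2  ⟹  2 = (-17)·56 + (18)·53
3 = 1 × 2 + 1  ⟹  1 = (18)·56 + (-19)·53
So (-19)·53 ≡ 1 (mod 56), i.e. 53^(-1) ≡ -19 ≡ 37 (mod 56).
x ≡ 37 × 12 = 444 ≡ 52 (mod 56).
Check: 53 × 52 = 2756 ≡ 12 (mod 56).
Unique solution: x ≡ 52 (mod 56)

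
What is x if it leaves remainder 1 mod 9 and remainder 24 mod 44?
244

Using Chinese Remainder Theorem:
M = 9 × 44 = 396
M1 = 44, M2 = 9
y1 = 44^(-1) mod 9 = 8
y2 = 9^(-1) mod 44 = 5
x = (1×44×8 + 24×9×5) mod 396 = 244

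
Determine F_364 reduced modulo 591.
117

Matrix identity: Q^n = [[F_(n+1), F_n], [F_n, F_(n-1)]] with Q = [[1,1],[1,0]].
n = 364 = 101101100₂. Square-and-multiply, entries mod 591:
Q^1 = [[1,1],[1,0]]
Q^2 = (Q^1)² = [[2,1],[1,1]]
Q^5 = (Q^2)²·Q = [[8,5],[5,3]]
Q^11 = (Q^5)²·Q = [[144,89],[89,55]]
Q^22 = (Q^11)² = [[289,572],[572,308]]
Q^45 = (Q^22)²·Q = [[437,551],[551,477]]
Q^91 = (Q^45)²·Q = [[576,494],[494,82]]
Q^182 = (Q^91)² = [[178,2],[2,176]]
Q^364 = (Q^182)² = [[365,117],[117,248]]
F_364 mod 591 = Q^364[0][1] = 117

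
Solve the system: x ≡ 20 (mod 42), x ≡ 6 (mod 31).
440

Using Chinese Remainder Theorem:
M = 42 × 31 = 1302
M1 = 31, M2 = 42
y1 = 31^(-1) mod 42 = 19
y2 = 42^(-1) mod 31 = 17
x = (20×31×19 + 6×42×17) mod 1302 = 440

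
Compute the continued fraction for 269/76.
[3; 1, 1, 5, 1, 5]

Euclidean algorithm steps:
269 = 3 × 76 + 41
76 = 1 × 41 + 35
41 = 1 × 35 + 6
35 = 5 × 6 + 5
6 = 1 × 5 + 1
5 = 5 × 1 + 0
Continued fraction: [3; 1, 1, 5, 1, 5]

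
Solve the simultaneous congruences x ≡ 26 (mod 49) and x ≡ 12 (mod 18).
516

Using Chinese Remainder Theorem:
M = 49 × 18 = 882
M1 = 18, M2 = 49
y1 = 18^(-1) mod 49 = 30
y2 = 49^(-1) mod 18 = 7
x = (26×18×30 + 12×49×7) mod 882 = 516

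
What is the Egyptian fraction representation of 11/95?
1/9 + 1/214 + 1/182970

Greedy algorithm:
11/95: ceiling(95/11) = 9, use 1/9
4/855: ceiling(855/4) = 214, use 1/214
1/182970: ceiling(182970/1) = 182970, use 1/182970
Result: 11/95 = 1/9 + 1/214 + 1/182970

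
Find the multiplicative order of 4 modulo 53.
26

53 is prime, so ord(4) divides φ(53) = 52.
Divisors of 52: 1, 2, 4, 13, 26, 52.
Repeated squaring: 4^1 ≡ 4, 4^2 ≡ 16, 4^4 ≡ 44, 4^8 ≡ 28, 4^16 ≡ 42, 4^32 ≡ 15 (mod 53).
Test 4^d mod 53 for each divisor d in increasing order:
4^1 ≡ 4
4^2 ≡ 16
4^4 ≡ 44
4^13 = 4^8·4^4·4^1 ≡ 52
4^26 = 4^16·4^8·4^2 ≡ 1  ← first divisor giving 1
The order is 26.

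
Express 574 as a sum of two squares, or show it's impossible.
Not possible

Factorization: 574 = 2 × 7 × 41
By Fermat: n is sum of two squares iff every prime p ≡ 3 (mod 4) appears to even power.
Prime(s) ≡ 3 (mod 4) with odd exponent: [(7, 1)]
Therefore 574 cannot be expressed as a² + b².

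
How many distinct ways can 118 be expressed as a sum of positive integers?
1482074143

p(n) counts ways to write n as a sum of positive integers (order ignored).
Euler's pentagonal recurrence: p(k) = p(k-1) + p(k-2) - p(k-5) - p(k-7) + p(k-12) + p(k-15) - ... (offsets j(3j∓1)/2, signs ++--, p(0)=1, p(<0)=0).
DP table for k = 0..117: p(0)=1, p(1)=1, p(2)=2, p(3)=3, p(4)=5, p(5)=7, p(6)=11, p(7)=15, p(8)=22, p(9)=30, p(10)=42, p(11)=56, p(12)=77, p(13)=101, p(14)=135, p(15)=176, p(16)=231, p(17)=297, p(18)=385, p(19)=490, p(20)=627, p(21)=792, p(22)=1002, p(23)=1255, p(24)=1575, p(25)=1958, p(26)=2436, p(27)=3010, p(28)=3718, p(29)=4565, p(30)=5604, p(31)=6842, p(32)=8349, p(33)=10143, p(34)=12310, p(35)=14883, p(36)=17977, p(37)=21637, p(38)=26015, p(39)=31185, p(40)=37338, p(41)=44583, p(42)=53174, p(43)=63261, p(44)=75175, p(45)=89134, p(46)=105558, p(47)=124754, p(48)=147273, p(49)=173525, p(50)=204226, p(51)=239943, p(52)=281589, p(53)=329931, p(54)=386155, p(55)=451276, p(56)=526823, p(57)=614154, p(58)=715220, p(59)=831820, p(60)=966467, p(61)=1121505, p(62)=1300156, p(63)=1505499, p(64)=1741630, p(65)=2012558, p(66)=2323520, p(67)=2679689, p(68)=3087735, p(69)=3554345, p(70)=4087968, p(71)=4697205, p(72)=5392783, p(73)=6185689, p(74)=7089500, p(75)=8118264, p(76)=9289091, p(77)=10619863, p(78)=12132164, p(79)=13848650, p(80)=15796476, p(81)=18004327, p(82)=20506255, p(83)=23338469, p(84)=26543660, p(85)=30167357, p(86)=34262962, p(87)=38887673, p(88)=44108109, p(89)=49995925, p(90)=56634173, p(91)=64112359, p(92)=72533807, p(93)=82010177, p(94)=92669720, p(95)=104651419, p(96)=118114304, p(97)=133230930, p(98)=150198136, p(99)=169229875, p(100)=190569292, p(101)=214481126, p(102)=241265379, p(103)=271248950, p(104)=304801365, p(105)=342325709, p(106)=384276336, p(107)=431149389, p(108)=483502844, p(109)=541946240, p(110)=607163746, p(111)=679903203, p(112)=761002156, p(113)=851376628, p(114)=952050665, p(115)=1064144451, p(116)=1188908248, p(117)=1327710076.
Final step: p(118) = p(117) + p(116) - p(113) - p(111) + p(106) + p(103) - p(96) - p(92) + p(83) + p(78) - p(67) - p(61) + p(48) + p(41) - p(26) - p(18) + p(1)
= 1327710076 + 1188908248 - 851376628 - 679903203 + 384276336 + 271248950 - 118114304 - 72533807 + 23338469 + 12132164 - 2679689 - 1121505 + 147273 + 44583 - 2436 - 385 + 1
= 1482074143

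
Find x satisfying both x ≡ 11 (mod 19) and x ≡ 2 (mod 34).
410

Using Chinese Remainder Theorem:
M = 19 × 34 = 646
M1 = 34, M2 = 19
y1 = 34^(-1) mod 19 = 14
y2 = 19^(-1) mod 34 = 9
x = (11×34×14 + 2×19×9) mod 646 = 410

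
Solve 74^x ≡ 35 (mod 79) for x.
5

Baby-step giant-step with step n = ⌈√79⌉ = 9.
Baby steps 74^j mod 79 (j:value) for j=0..8: 0:1, 1:74, 2:25, 3:33, 4:72, 5:35, 6:62, 7:6, 8:49.
h = 35 is already in the table at j=5, so x = 5.
Check: 74^5 ≡ 35 (mod 79).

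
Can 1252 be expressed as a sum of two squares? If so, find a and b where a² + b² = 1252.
24² + 26² (a=24, b=26)

Factorization: 1252 = 2^2 × 313
By Fermat: n is sum of two squares iff every prime p ≡ 3 (mod 4) appears to even power.
All primes ≡ 3 (mod 4) appear to even power.
Search a = 0, 1, 2, … for 1252 - a² a perfect square: first hit at a = 24: 1252 - 576 = 676 = 26².
1252 = 24² + 26² = 576 + 676 ✓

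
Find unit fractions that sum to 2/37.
1/19 + 1/703

Greedy algorithm:
2/37: ceiling(37/2) = 19, use 1/19
1/703: ceiling(703/1) = 703, use 1/703
Result: 2/37 = 1/19 + 1/703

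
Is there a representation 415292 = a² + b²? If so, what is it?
Not possible

Factorization: 415292 = 2^2 × 47^3
By Fermat: n is sum of two squares iff every prime p ≡ 3 (mod 4) appears to even power.
Prime(s) ≡ 3 (mod 4) with odd exponent: [(47, 3)]
Therefore 415292 cannot be expressed as a² + b².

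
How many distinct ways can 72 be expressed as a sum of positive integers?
5392783

p(n) counts ways to write n as a sum of positive integers (order ignored).
Euler's pentagonal recurrence: p(k) = p(k-1) + p(k-2) - p(k-5) - p(k-7) + p(k-12) + p(k-15) - ... (offsets j(3j∓1)/2, signs ++--, p(0)=1, p(<0)=0).
DP table for k = 0..71: p(0)=1, p(1)=1, p(2)=2, p(3)=3, p(4)=5, p(5)=7, p(6)=11, p(7)=15, p(8)=22, p(9)=30, p(10)=42, p(11)=56, p(12)=77, p(13)=101, p(14)=135, p(15)=176, p(16)=231, p(17)=297, p(18)=385, p(19)=490, p(20)=627, p(21)=792, p(22)=1002, p(23)=1255, p(24)=1575, p(25)=1958, p(26)=2436, p(27)=3010, p(28)=3718, p(29)=4565, p(30)=5604, p(31)=6842, p(32)=8349, p(33)=10143, p(34)=12310, p(35)=14883, p(36)=17977, p(37)=21637, p(38)=26015, p(39)=31185, p(40)=37338, p(41)=44583, p(42)=53174, p(43)=63261, p(44)=75175, p(45)=89134, p(46)=105558, p(47)=124754, p(48)=147273, p(49)=173525, p(50)=204226, p(51)=239943, p(52)=281589, p(53)=329931, p(54)=386155, p(55)=451276, p(56)=526823, p(57)=614154, p(58)=715220, p(59)=831820, p(60)=966467, p(61)=1121505, p(62)=1300156, p(63)=1505499, p(64)=1741630, p(65)=2012558, p(66)=2323520, p(67)=2679689, p(68)=3087735, p(69)=3554345, p(70)=4087968, p(71)=4697205.
Final step: p(72) = p(71) + p(70) - p(67) - p(65) + p(60) + p(57) - p(50) - p(46) + p(37) + p(32) - p(21) - p(15) + p(2)
= 4697205 + 4087968 - 2679689 - 2012558 + 966467 + 614154 - 204226 - 105558 + 21637 + 8349 - 792 - 176 + 2
= 5392783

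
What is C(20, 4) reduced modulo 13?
9

Using Lucas' theorem:
Write n=20 and k=4 in base 13:
n in base 13: [1, 7]
k in base 13: [0, 4]
C(20,4) mod 13 = ∏ C(n_i, k_i) mod 13
Digit binomials (mod 13): C(1,0) = 1; C(7,4) = 35 ≡ 9
Product: 1 × 9 = 9 ≡ 9 (mod 13)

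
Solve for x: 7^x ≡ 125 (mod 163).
45

Baby-step giant-step with step n = ⌈√163⌉ = 13.
Baby steps 7^j mod 163 (j:value) for j=0..12: 0:1, 1:7, 2:49, 3:17, 4:119, 5:18, 6:126, 7:67, 8:143, 9:23, 10:161, 11:149, 12:65.
Giant-step multiplier: 7^(-13) ≡ 7^(162-13) = 7^149 ≡ 139 (mod 163).
Giant steps γ_i = 125·139^i mod 163: γ_0=125, γ_1=97, γ_2=117, γ_3=126 (in table at j=6).
x = i·n + j = 3·13 + 6 = 45.
Check: 7^45 ≡ 125 (mod 163).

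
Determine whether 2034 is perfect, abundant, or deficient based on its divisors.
abundant

Proper divisors of 2034: sum = 1 + 2 + 3 + 6 + 9 + 18 + 113 + 226 + 339 + 678 + 1017 = 2412
Since 2412 > 2034, 2034 is abundant.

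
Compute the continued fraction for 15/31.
[0; 2, 15]

Euclidean algorithm steps:
15 = 0 × 31 + 15
31 = 2 × 15 + 1
15 = 15 × 1 + 0
Continued fraction: [0; 2, 15]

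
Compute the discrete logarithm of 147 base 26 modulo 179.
120

Baby-step giant-step with step n = ⌈√179⌉ = 14.
Baby steps 26^j mod 179 (j:value) for j=0..13: 0:1, 1:26, 2:139, 3:34, 4:168, 5:72, 6:82, 7:163, 8:121, 9:103, 10:172, 11:176, 12:101, 13:120.
Giant-step multiplier: 26^(-14) ≡ 26^(178-14) = 26^164 ≡ 93 (mod 179).
Giant steps γ_i = 147·93^i mod 179: γ_0=147, γ_1=67, γ_2=145, γ_3=60, γ_4=31, γ_5=19, γ_6=156, γ_7=9, γ_8=121 (in table at j=8).
x = i·n + j = 8·14 + 8 = 120.
Check: 26^120 ≡ 147 (mod 179).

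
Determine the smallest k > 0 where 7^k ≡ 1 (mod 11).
10

11 is prime, so ord(7) divides φ(11) = 10.
Divisors of 10: 1, 2, 5, 10.
Repeated squaring: 7^1 ≡ 7, 7^2 ≡ 5, 7^4 ≡ 3, 7^8 ≡ 9 (mod 11).
Test 7^d mod 11 for each divisor d in increasing order:
7^1 ≡ 7
7^2 ≡ 5
7^5 = 7^4·7^1 ≡ 10
7^10 = 7^8·7^2 ≡ 1  ← first divisor giving 1
The order is 10.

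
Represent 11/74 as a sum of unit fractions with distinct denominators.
1/7 + 1/173 + 1/89614

Greedy algorithm:
11/74: ceiling(74/11) = 7, use 1/7
3/518: ceiling(518/3) = 173, use 1/173
1/89614: ceiling(89614/1) = 89614, use 1/89614
Result: 11/74 = 1/7 + 1/173 + 1/89614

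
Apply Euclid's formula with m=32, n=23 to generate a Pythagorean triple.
(495, 1472, 1553)

Euclid's formula: a = m² - n², b = 2mn, c = m² + n²
m = 32, n = 23
a = 32² - 23² = 1024 - 529 = 495
b = 2 × 32 × 23 = 1472
c = 32² + 23² = 1024 + 529 = 1553
Verification: 495² + 1472² = 245025 + 2166784 = 2411809 = 1553² ✓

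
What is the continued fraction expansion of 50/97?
[0; 1, 1, 15, 1, 2]

Euclidean algorithm steps:
50 = 0 × 97 + 50
97 = 1 × 50 + 47
50 = 1 × 47 + 3
47 = 15 × 3 + 2
3 = 1 × 2 + 1
2 = 2 × 1 + 0
Continued fraction: [0; 1, 1, 15, 1, 2]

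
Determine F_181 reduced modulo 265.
6

Matrix identity: Q^n = [[F_(n+1), F_n], [F_n, F_(n-1)]] with Q = [[1,1],[1,0]].
n = 181 = 10110101₂. Square-and-multiply, entries mod 265:
Q^1 = [[1,1],[1,0]]
Q^2 = (Q^1)² = [[2,1],[1,1]]
Q^5 = (Q^2)²·Q = [[8,5],[5,3]]
Q^11 = (Q^5)²·Q = [[144,89],[89,55]]
Q^22 = (Q^11)² = [[37,221],[221,81]]
Q^45 = (Q^22)²·Q = [[233,125],[125,108]]
Q^90 = (Q^45)² = [[219,225],[225,259]]
Q^181 = (Q^90)²·Q = [[231,6],[6,225]]
F_181 mod 265 = Q^181[0][1] = 6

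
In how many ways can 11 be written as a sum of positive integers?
56

p(n) counts ways to write n as a sum of positive integers (order ignored).
Euler's pentagonal recurrence: p(k) = p(k-1) + p(k-2) - p(k-5) - p(k-7) + p(k-12) + p(k-15) - ... (offsets j(3j∓1)/2, signs ++--, p(0)=1, p(<0)=0).
DP table for k = 0..10: p(0)=1, p(1)=1, p(2)=2, p(3)=3, p(4)=5, p(5)=7, p(6)=11, p(7)=15, p(8)=22, p(9)=30, p(10)=42.
Final step: p(11) = p(10) + p(9) - p(6) - p(4)
= 42 + 30 - 11 - 5
= 56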